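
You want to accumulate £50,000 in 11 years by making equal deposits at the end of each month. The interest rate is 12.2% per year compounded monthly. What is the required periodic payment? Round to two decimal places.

£181.49

Level ordinary annuity; solve FV = PMT × [((1+r)^n − 1)/r] for PMT.
Periodic rate r = 0.122/12 per month; n is counted in months.
With n = 132: PMT = 50,000 / ([((1+r)^n − 1)/r]) = £181.49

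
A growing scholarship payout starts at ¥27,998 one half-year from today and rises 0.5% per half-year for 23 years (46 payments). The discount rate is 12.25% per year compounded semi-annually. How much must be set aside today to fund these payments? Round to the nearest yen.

¥457,095

Periodic rate r = 0.1225/2 per half-year; n is counted in half-years.
Growing ordinary annuity: PV = PMT₁ × [1 − ((1+g)/(1+r))^n] / (r − g) = 27,998 × [1 − ((1+0.005)/(1+r))^46] / (r − 0.005) = ¥457,095.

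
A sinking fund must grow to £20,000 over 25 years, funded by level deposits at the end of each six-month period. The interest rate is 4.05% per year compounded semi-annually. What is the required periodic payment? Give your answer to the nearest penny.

Level ordinary annuity; solve FV = PMT × [((1+r)^n − 1)/r] for PMT.
Periodic rate r = 0.0405/2 per half-year; n is counted in half-years.
With n = 50: PMT = 20,000 / ([((1+r)^n − 1)/r]) = £234.81

£234.81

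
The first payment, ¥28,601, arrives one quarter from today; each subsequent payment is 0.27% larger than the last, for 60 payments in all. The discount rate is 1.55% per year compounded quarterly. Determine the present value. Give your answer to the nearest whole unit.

¥1,651,725

Periodic rate r = 0.0155/4 per quarter; n is counted in quarters.
Growing ordinary annuity: PV = PMT₁ × [1 − ((1+g)/(1+r))^n] / (r − g) = 28,601 × [1 − ((1+0.0027)/(1+r))^60] / (r − 0.0027) = ¥1,651,725.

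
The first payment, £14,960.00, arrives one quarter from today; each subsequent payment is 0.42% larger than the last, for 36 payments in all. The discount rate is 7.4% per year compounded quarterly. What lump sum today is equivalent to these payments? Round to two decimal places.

£417,334.10

Periodic rate r = 0.074/4 per quarter; n is counted in quarters.
Growing ordinary annuity: PV = PMT₁ × [1 − ((1+g)/(1+r))^n] / (r − g) = 14,960 × [1 − ((1+0.0042)/(1+r))^36] / (r − 0.0042) = £417,334.10.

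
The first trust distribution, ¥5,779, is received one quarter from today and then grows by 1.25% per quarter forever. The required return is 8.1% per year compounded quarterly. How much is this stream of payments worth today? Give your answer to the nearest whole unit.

¥745,677

Periodic rate r = 0.081/4 per quarter.
Growing perpetuity (Gordon): PV = PMT₁ / (r − g) = 5,779 / (r − 0.0125) = ¥745,677.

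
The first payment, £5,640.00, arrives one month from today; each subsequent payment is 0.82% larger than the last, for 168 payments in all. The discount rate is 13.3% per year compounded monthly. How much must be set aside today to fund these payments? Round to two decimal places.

£745,413.16

Periodic rate r = 0.133/12 per month; n is counted in months.
Growing ordinary annuity: PV = PMT₁ × [1 − ((1+g)/(1+r))^n] / (r − g) = 5,640 × [1 − ((1+0.0082)/(1+r))^168] / (r − 0.0082) = £745,413.16.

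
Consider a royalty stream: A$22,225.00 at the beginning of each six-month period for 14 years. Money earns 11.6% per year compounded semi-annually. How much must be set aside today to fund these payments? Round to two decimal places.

A$321,796.47

This is an annuity due: 28 payments of A$22,225.00 at the beginning of each six-month period.
Periodic rate r = 0.116/2 per half-year; n is counted in half-years.
PV = PMT × [(1 − (1+r)^−n)/r] × (1+r) = 22,225 × [1 − (1+r)^−28] / r × (1+r) = A$321,796.47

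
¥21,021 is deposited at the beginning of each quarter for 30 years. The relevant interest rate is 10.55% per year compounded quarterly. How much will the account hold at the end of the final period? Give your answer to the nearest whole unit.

This is an annuity due: 120 deposits of ¥21,021 at the beginning of each quarter.
Periodic rate r = 0.1055/4 per quarter; n is counted in quarters.
FV = PMT × [((1+r)^n − 1)/r] × (1+r) = 21,021 × [(1+r)^120 − 1] / r × (1+r) = ¥17,781,197

¥17,781,197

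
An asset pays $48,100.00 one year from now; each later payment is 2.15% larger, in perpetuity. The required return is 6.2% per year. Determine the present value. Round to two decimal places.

Periodic rate r = 0.062 per year.
Growing perpetuity (Gordon): PV = PMT₁ / (r − g) = 48,100 / (r − 0.0215) = $1,187,654.32.

$1,187,654.32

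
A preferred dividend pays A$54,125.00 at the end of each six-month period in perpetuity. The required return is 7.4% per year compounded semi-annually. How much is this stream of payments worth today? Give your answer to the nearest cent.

Periodic rate r = 0.074/2 per half-year.
Level perpetuity: PV = PMT / r = 54,125 / (0.074/2) = A$1,462,837.84.

A$1,462,837.84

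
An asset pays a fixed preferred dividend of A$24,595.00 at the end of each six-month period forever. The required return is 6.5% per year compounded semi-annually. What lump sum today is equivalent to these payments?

A$756,769.23

Periodic rate r = 0.065/2 per half-year.
Level perpetuity: PV = PMT / r = 24,595 / (0.065/2) = A$756,769.23.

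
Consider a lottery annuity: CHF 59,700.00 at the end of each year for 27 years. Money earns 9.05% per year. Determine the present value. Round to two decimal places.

This is an ordinary annuity: 27 payments of CHF 59,700.00 at the end of each year.
Periodic rate r = 0.0905 per year.
PV = PMT × [(1 − (1+r)^−n)/r] = 59,700 × [1 − (1+r)^−27] / r = CHF 596,072.09

CHF 596,072.09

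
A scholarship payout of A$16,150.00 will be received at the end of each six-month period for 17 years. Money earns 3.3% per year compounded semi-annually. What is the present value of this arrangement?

A$417,691.38

This is an ordinary annuity: 34 payments of A$16,150.00 at the end of each six-month period.
Periodic rate r = 0.033/2 per half-year; n is counted in half-years.
PV = PMT × [(1 − (1+r)^−n)/r] = 16,150 × [1 − (1+r)^−34] / r = A$417,691.38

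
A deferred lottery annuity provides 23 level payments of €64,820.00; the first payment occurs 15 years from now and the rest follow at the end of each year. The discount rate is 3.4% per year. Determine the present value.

Ordinary annuity of 23 payments, first payment at period 15.
Periodic rate r = 0.034 per year.
The ordinary-annuity PV formula values the stream one period before the first payment (period 14); discount that back 14 periods:
PV₀ = 64,820 × [1 − (1+r)^−23] / r × (1+r)^−14 = €640,518.11

€640,518.11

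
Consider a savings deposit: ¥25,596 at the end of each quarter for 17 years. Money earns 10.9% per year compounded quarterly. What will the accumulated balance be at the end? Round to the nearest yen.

This is an ordinary annuity: 68 deposits of ¥25,596 at the end of each quarter.
Periodic rate r = 0.109/4 per quarter; n is counted in quarters.
FV = PMT × [((1+r)^n − 1)/r] = 25,596 × [(1+r)^68 − 1] / r = ¥4,905,687

¥4,905,687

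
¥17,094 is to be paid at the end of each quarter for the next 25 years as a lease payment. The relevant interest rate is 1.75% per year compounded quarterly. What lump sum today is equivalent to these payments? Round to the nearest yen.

¥1,382,114

This is an ordinary annuity: 100 payments of ¥17,094 at the end of each quarter.
Periodic rate r = 0.0175/4 per quarter; n is counted in quarters.
PV = PMT × [(1 − (1+r)^−n)/r] = 17,094 × [1 − (1+r)^−100] / r = ¥1,382,114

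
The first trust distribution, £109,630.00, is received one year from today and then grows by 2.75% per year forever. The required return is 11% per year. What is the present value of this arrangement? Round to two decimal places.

Periodic rate r = 0.11 per year.
Growing perpetuity (Gordon): PV = PMT₁ / (r − g) = 109,630 / (r − 0.0275) = £1,328,848.48.

£1,328,848.48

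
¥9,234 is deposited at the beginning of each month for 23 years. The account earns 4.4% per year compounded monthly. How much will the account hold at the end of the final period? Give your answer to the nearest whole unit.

¥4,413,212

This is an annuity due: 276 deposits of ¥9,234 at the beginning of each month.
Periodic rate r = 0.044/12 per month; n is counted in months.
FV = PMT × [((1+r)^n − 1)/r] × (1+r) = 9,234 × [(1+r)^276 − 1] / r × (1+r) = ¥4,413,212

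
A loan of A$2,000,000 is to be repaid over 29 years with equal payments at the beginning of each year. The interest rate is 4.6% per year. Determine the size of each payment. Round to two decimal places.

Level annuity due; solve PV = PMT × [(1 − (1+r)^−n)/r] × (1+r) for PMT.
Periodic rate r = 0.046 per year.
With n = 29: PMT = 2,000,000 / ([(1 − (1+r)^−n)/r] × (1+r)) = A$120,713.62

A$120,713.62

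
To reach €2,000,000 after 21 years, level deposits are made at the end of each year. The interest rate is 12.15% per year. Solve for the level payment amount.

€24,031.30

Level ordinary annuity; solve FV = PMT × [((1+r)^n − 1)/r] for PMT.
Periodic rate r = 0.1215 per year.
With n = 21: PMT = 2,000,000 / ([((1+r)^n − 1)/r]) = €24,031.30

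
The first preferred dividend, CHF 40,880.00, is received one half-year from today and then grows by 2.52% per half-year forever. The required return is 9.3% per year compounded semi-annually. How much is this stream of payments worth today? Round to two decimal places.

Periodic rate r = 0.093/2 per half-year.
Growing perpetuity (Gordon): PV = PMT₁ / (r − g) = 40,880 / (r − 0.0252) = CHF 1,919,248.83.

CHF 1,919,248.83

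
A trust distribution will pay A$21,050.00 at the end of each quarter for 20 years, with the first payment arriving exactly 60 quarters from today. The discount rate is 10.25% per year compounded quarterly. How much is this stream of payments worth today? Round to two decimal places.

Ordinary annuity of 80 payments, first payment at period 60.
Periodic rate r = 0.1025/4 per quarter; n is counted in quarters.
The ordinary-annuity PV formula values the stream one period before the first payment (period 59); discount that back 59 periods:
PV₀ = 21,050 × [1 − (1+r)^−80] / r × (1+r)^−59 = A$160,224.60

A$160,224.60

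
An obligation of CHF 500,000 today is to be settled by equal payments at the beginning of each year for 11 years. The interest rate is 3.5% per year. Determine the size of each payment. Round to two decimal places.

Level annuity due; solve PV = PMT × [(1 − (1+r)^−n)/r] × (1+r) for PMT.
Periodic rate r = 0.035 per year.
With n = 11: PMT = 500,000 / ([(1 − (1+r)^−n)/r] × (1+r)) = CHF 53,667.62

CHF 53,667.62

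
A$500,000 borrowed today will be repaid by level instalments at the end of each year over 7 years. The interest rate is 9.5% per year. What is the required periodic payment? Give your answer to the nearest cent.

A$101,018.01

Level ordinary annuity; solve PV = PMT × [(1 − (1+r)^−n)/r] for PMT.
Periodic rate r = 0.095 per year.
With n = 7: PMT = 500,000 / ([(1 − (1+r)^−n)/r]) = A$101,018.01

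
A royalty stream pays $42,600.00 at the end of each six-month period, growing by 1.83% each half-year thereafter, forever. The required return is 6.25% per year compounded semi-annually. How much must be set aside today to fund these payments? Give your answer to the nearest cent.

Periodic rate r = 0.0625/2 per half-year.
Growing perpetuity (Gordon): PV = PMT₁ / (r − g) = 42,600 / (r − 0.0183) = $3,289,575.29.

$3,289,575.29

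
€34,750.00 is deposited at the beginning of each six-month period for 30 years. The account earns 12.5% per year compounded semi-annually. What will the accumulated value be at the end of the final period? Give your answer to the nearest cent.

This is an annuity due: 60 deposits of €34,750.00 at the beginning of each six-month period.
Periodic rate r = 0.125/2 per half-year; n is counted in half-years.
FV = PMT × [((1+r)^n − 1)/r] × (1+r) = 34,750 × [(1+r)^60 − 1] / r × (1+r) = €21,855,306.60

€21,855,306.60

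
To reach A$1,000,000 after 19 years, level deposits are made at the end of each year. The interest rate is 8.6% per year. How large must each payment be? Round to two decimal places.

A$22,662.84

Level ordinary annuity; solve FV = PMT × [((1+r)^n − 1)/r] for PMT.
Periodic rate r = 0.086 per year.
With n = 19: PMT = 1,000,000 / ([((1+r)^n − 1)/r]) = A$22,662.84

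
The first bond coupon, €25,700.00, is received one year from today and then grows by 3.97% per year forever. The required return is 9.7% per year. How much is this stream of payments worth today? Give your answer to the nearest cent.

€448,516.58

Periodic rate r = 0.097 per year.
Growing perpetuity (Gordon): PV = PMT₁ / (r − g) = 25,700 / (r − 0.0397) = €448,516.58.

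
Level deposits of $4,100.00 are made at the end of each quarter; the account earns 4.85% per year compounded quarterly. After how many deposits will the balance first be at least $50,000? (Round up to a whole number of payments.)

Periodic rate r = 0.0485/4 per quarter; n is counted in quarters.
Ordinary annuity FV: 50,000 = 4,100 × [((1+r)^n − 1)/r].
(1+r)^n = 1 + 50,000 × r / 4,100, so n = ln(1 + 50,000·r/4,100) / ln(1+r) = 11.44.
Round up to a whole number of payments: n = 12.

12 payments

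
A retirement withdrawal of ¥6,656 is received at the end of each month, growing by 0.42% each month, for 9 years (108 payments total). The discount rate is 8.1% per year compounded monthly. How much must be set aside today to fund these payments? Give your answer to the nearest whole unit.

Periodic rate r = 0.081/12 per month; n is counted in months.
Growing ordinary annuity: PV = PMT₁ × [1 − ((1+g)/(1+r))^n] / (r − g) = 6,656 × [1 − ((1+0.0042)/(1+r))^108] / (r − 0.0042) = ¥625,383.

¥625,383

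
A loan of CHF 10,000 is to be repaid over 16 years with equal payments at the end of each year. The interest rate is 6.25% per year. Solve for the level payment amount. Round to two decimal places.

CHF 1,006.58

Level ordinary annuity; solve PV = PMT × [(1 − (1+r)^−n)/r] for PMT.
Periodic rate r = 0.0625 per year.
With n = 16: PMT = 10,000 / ([(1 − (1+r)^−n)/r]) = CHF 1,006.58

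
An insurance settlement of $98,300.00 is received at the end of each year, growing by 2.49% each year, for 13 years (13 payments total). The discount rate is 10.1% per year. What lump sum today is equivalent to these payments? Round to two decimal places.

Periodic rate r = 0.101 per year.
Growing ordinary annuity: PV = PMT₁ × [1 − ((1+g)/(1+r))^n] / (r − g) = 98,300 × [1 − ((1+0.0249)/(1+r))^13] / (r − 0.0249) = $782,633.11.

$782,633.11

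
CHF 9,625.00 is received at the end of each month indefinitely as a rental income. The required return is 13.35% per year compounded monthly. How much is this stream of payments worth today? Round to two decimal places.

CHF 865,168.54

Periodic rate r = 0.1335/12 per month.
Level perpetuity: PV = PMT / r = 9,625 / (0.1335/12) = CHF 865,168.54.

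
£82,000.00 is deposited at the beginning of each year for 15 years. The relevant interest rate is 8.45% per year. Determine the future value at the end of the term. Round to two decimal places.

£2,500,870.82

This is an annuity due: 15 deposits of £82,000.00 at the beginning of each year.
Periodic rate r = 0.0845 per year.
FV = PMT × [((1+r)^n − 1)/r] × (1+r) = 82,000 × [(1+r)^15 − 1] / r × (1+r) = £2,500,870.82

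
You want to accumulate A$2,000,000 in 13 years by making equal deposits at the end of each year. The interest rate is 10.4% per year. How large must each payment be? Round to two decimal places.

A$79,417.26

Level ordinary annuity; solve FV = PMT × [((1+r)^n − 1)/r] for PMT.
Periodic rate r = 0.104 per year.
With n = 13: PMT = 2,000,000 / ([((1+r)^n − 1)/r]) = A$79,417.26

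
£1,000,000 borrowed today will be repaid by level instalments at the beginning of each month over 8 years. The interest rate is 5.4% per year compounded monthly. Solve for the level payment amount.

Level annuity due; solve PV = PMT × [(1 − (1+r)^−n)/r] × (1+r) for PMT.
Periodic rate r = 0.054/12 per month; n is counted in months.
With n = 96: PMT = 1,000,000 / ([(1 − (1+r)^−n)/r] × (1+r)) = £12,793.65

£12,793.65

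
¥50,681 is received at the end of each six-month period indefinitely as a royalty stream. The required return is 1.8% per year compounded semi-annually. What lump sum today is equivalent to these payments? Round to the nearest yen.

¥5,631,222

Periodic rate r = 0.018/2 per half-year.
Level perpetuity: PV = PMT / r = 50,681 / (0.018/2) = ¥5,631,222.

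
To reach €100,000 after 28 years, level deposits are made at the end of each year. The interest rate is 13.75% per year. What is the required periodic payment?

Level ordinary annuity; solve FV = PMT × [((1+r)^n − 1)/r] for PMT.
Periodic rate r = 0.1375 per year.
With n = 28: PMT = 100,000 / ([((1+r)^n − 1)/r]) = €383.36

€383.36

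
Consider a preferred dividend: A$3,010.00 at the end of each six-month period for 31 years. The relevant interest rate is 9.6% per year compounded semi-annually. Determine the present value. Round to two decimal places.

A$59,281.24

This is an ordinary annuity: 62 payments of A$3,010.00 at the end of each six-month period.
Periodic rate r = 0.096/2 per half-year; n is counted in half-years.
PV = PMT × [(1 − (1+r)^−n)/r] = 3,010 × [1 − (1+r)^−62] / r = A$59,281.24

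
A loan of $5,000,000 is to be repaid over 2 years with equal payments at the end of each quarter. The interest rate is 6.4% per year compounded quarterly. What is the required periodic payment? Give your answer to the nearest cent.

Level ordinary annuity; solve PV = PMT × [(1 − (1+r)^−n)/r] for PMT.
Periodic rate r = 0.064/4 per quarter; n is counted in quarters.
With n = 8: PMT = 5,000,000 / ([(1 − (1+r)^−n)/r]) = $670,833.12

$670,833.12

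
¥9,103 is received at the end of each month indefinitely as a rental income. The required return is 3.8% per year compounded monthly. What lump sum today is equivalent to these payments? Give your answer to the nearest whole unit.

¥2,874,632

Periodic rate r = 0.038/12 per month.
Level perpetuity: PV = PMT / r = 9,103 / (0.038/12) = ¥2,874,632.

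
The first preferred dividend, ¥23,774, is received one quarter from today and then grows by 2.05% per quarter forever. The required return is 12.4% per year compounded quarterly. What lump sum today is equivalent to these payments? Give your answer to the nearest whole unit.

¥2,264,190

Periodic rate r = 0.124/4 per quarter.
Growing perpetuity (Gordon): PV = PMT₁ / (r − g) = 23,774 / (r − 0.0205) = ¥2,264,190.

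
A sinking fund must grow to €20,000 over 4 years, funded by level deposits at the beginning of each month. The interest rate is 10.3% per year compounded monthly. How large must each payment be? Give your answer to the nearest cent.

Level annuity due; solve FV = PMT × [((1+r)^n − 1)/r] × (1+r) for PMT.
Periodic rate r = 0.103/12 per month; n is counted in months.
With n = 48: PMT = 20,000 / ([((1+r)^n − 1)/r] × (1+r)) = €335.59

€335.59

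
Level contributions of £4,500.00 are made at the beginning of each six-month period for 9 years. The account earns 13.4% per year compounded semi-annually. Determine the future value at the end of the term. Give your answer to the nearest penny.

£158,618.72

This is an annuity due: 18 deposits of £4,500.00 at the beginning of each six-month period.
Periodic rate r = 0.134/2 per half-year; n is counted in half-years.
FV = PMT × [((1+r)^n − 1)/r] × (1+r) = 4,500 × [(1+r)^18 − 1] / r × (1+r) = £158,618.72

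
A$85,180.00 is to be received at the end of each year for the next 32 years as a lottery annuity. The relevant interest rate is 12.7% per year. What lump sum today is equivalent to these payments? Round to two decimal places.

This is an ordinary annuity: 32 payments of A$85,180.00 at the end of each year.
Periodic rate r = 0.127 per year.
PV = PMT × [(1 − (1+r)^−n)/r] = 85,180 × [1 − (1+r)^−32] / r = A$656,087.95

A$656,087.95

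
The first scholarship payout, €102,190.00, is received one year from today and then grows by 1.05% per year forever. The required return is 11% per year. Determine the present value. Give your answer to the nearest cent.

€1,027,035.18

Periodic rate r = 0.11 per year.
Growing perpetuity (Gordon): PV = PMT₁ / (r − g) = 102,190 / (r − 0.0105) = €1,027,035.18.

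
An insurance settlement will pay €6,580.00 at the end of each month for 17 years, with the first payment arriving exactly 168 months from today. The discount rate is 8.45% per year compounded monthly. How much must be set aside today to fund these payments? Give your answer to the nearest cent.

€220,311.09

Ordinary annuity of 204 payments, first payment at period 168.
Periodic rate r = 0.0845/12 per month; n is counted in months.
The ordinary-annuity PV formula values the stream one period before the first payment (period 167); discount that back 167 periods:
PV₀ = 6,580 × [1 − (1+r)^−204] / r × (1+r)^−167 = €220,311.09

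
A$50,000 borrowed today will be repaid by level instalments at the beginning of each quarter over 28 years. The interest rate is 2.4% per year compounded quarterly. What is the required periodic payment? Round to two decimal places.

A$610.73

Level annuity due; solve PV = PMT × [(1 − (1+r)^−n)/r] × (1+r) for PMT.
Periodic rate r = 0.024/4 per quarter; n is counted in quarters.
With n = 112: PMT = 50,000 / ([(1 − (1+r)^−n)/r] × (1+r)) = A$610.73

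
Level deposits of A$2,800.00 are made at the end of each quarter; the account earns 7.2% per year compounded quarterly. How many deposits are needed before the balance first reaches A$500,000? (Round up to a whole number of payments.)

Periodic rate r = 0.072/4 per quarter; n is counted in quarters.
Ordinary annuity FV: 500,000 = 2,800 × [((1+r)^n − 1)/r].
(1+r)^n = 1 + 500,000 × r / 2,800, so n = ln(1 + 500,000·r/2,800) / ln(1+r) = 80.63.
Round up to a whole number of payments: n = 81.

81 payments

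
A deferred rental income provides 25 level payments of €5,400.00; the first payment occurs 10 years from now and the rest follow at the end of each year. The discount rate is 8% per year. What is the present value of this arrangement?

€28,836.25

Ordinary annuity of 25 payments, first payment at period 10.
Periodic rate r = 0.08 per year.
The ordinary-annuity PV formula values the stream one period before the first payment (period 9); discount that back 9 periods:
PV₀ = 5,400 × [1 − (1+r)^−25] / r × (1+r)^−9 = €28,836.25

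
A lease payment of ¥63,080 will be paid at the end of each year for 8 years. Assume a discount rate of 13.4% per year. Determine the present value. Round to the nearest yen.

This is an ordinary annuity: 8 payments of ¥63,080 at the end of each year.
Periodic rate r = 0.134 per year.
PV = PMT × [(1 − (1+r)^−n)/r] = 63,080 × [1 − (1+r)^−8] / r = ¥298,606

¥298,606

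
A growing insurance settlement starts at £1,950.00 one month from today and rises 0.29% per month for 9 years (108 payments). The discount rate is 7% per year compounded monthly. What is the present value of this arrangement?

Periodic rate r = 0.07/12 per month; n is counted in months.
Growing ordinary annuity: PV = PMT₁ × [1 − ((1+g)/(1+r))^n] / (r − g) = 1,950 × [1 − ((1+0.0029)/(1+r))^108] / (r − 0.0029) = £179,834.10.

£179,834.10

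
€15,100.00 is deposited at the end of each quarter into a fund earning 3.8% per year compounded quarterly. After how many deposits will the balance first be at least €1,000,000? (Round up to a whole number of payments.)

Periodic rate r = 0.038/4 per quarter; n is counted in quarters.
Ordinary annuity FV: 1,000,000 = 15,100 × [((1+r)^n − 1)/r].
(1+r)^n = 1 + 1,000,000 × r / 15,100, so n = ln(1 + 1,000,000·r/15,100) / ln(1+r) = 51.62.
Round up to a whole number of payments: n = 52.

52 payments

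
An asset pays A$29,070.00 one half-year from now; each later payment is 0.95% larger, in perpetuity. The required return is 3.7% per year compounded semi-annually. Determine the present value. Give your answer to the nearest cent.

A$3,230,000.00

Periodic rate r = 0.037/2 per half-year.
Growing perpetuity (Gordon): PV = PMT₁ / (r − g) = 29,070 / (r − 0.0095) = A$3,230,000.00.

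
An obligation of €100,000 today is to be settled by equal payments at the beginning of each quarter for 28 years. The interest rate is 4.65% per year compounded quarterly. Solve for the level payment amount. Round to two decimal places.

€1,582.92

Level annuity due; solve PV = PMT × [(1 − (1+r)^−n)/r] × (1+r) for PMT.
Periodic rate r = 0.0465/4 per quarter; n is counted in quarters.
With n = 112: PMT = 100,000 / ([(1 − (1+r)^−n)/r] × (1+r)) = €1,582.92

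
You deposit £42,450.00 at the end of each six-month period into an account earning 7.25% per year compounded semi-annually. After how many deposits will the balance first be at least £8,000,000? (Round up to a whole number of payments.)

58 payments

Periodic rate r = 0.0725/2 per half-year; n is counted in half-years.
Ordinary annuity FV: 8,000,000 = 42,450 × [((1+r)^n − 1)/r].
(1+r)^n = 1 + 8,000,000 × r / 42,450, so n = ln(1 + 8,000,000·r/42,450) / ln(1+r) = 57.80.
Round up to a whole number of payments: n = 58.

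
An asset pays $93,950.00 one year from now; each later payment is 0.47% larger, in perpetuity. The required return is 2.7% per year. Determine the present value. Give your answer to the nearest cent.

$4,213,004.48

Periodic rate r = 0.027 per year.
Growing perpetuity (Gordon): PV = PMT₁ / (r − g) = 93,950 / (r − 0.0047) = $4,213,004.48.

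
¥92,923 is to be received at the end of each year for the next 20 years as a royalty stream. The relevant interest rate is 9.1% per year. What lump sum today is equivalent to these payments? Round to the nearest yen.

This is an ordinary annuity: 20 payments of ¥92,923 at the end of each year.
Periodic rate r = 0.091 per year.
PV = PMT × [(1 − (1+r)^−n)/r] = 92,923 × [1 − (1+r)^−20] / r = ¥842,242

¥842,242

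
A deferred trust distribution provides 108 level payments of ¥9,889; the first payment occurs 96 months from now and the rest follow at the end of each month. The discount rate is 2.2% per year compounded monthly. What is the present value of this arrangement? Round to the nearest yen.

Ordinary annuity of 108 payments, first payment at period 96.
Periodic rate r = 0.022/12 per month; n is counted in months.
The ordinary-annuity PV formula values the stream one period before the first payment (period 95); discount that back 95 periods:
PV₀ = 9,889 × [1 − (1+r)^−108] / r × (1+r)^−95 = ¥813,505

¥813,505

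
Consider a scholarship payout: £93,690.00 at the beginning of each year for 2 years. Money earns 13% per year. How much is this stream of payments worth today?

This is an annuity due: 2 payments of £93,690.00 at the beginning of each year.
Periodic rate r = 0.13 per year.
PV = PMT × [(1 − (1+r)^−n)/r] × (1+r) = 93,690 × [1 − (1+r)^−2] / r × (1+r) = £176,601.50

£176,601.50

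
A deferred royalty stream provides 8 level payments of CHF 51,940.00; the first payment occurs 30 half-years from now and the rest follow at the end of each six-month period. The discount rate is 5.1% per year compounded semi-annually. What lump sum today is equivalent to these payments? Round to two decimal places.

CHF 179,048.11

Ordinary annuity of 8 payments, first payment at period 30.
Periodic rate r = 0.051/2 per half-year; n is counted in half-years.
The ordinary-annuity PV formula values the stream one period before the first payment (period 29); discount that back 29 periods:
PV₀ = 51,940 × [1 − (1+r)^−8] / r × (1+r)^−29 = CHF 179,048.11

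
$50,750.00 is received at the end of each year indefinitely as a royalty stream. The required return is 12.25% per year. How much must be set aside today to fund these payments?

Periodic rate r = 0.1225 per year.
Level perpetuity: PV = PMT / r = 50,750 / (0.1225) = $414,285.71.

$414,285.71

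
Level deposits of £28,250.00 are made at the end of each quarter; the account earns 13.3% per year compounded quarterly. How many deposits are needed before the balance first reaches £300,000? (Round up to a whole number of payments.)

Periodic rate r = 0.133/4 per quarter; n is counted in quarters.
Ordinary annuity FV: 300,000 = 28,250 × [((1+r)^n − 1)/r].
(1+r)^n = 1 + 300,000 × r / 28,250, so n = ln(1 + 300,000·r/28,250) / ln(1+r) = 9.24.
Round up to a whole number of payments: n = 10.

10 payments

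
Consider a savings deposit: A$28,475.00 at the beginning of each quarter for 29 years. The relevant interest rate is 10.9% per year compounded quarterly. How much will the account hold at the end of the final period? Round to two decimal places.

A$23,204,227.71

This is an annuity due: 116 deposits of A$28,475.00 at the beginning of each quarter.
Periodic rate r = 0.109/4 per quarter; n is counted in quarters.
FV = PMT × [((1+r)^n − 1)/r] × (1+r) = 28,475 × [(1+r)^116 − 1] / r × (1+r) = A$23,204,227.71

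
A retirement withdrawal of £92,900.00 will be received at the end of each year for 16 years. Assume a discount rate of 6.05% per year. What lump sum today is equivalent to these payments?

£935,622.39

This is an ordinary annuity: 16 payments of £92,900.00 at the end of each year.
Periodic rate r = 0.0605 per year.
PV = PMT × [(1 − (1+r)^−n)/r] = 92,900 × [1 − (1+r)^−16] / r = £935,622.39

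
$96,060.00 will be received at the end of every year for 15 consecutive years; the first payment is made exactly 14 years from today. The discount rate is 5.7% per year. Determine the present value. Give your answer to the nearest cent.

$462,853.95

Ordinary annuity of 15 payments, first payment at period 14.
Periodic rate r = 0.057 per year.
The ordinary-annuity PV formula values the stream one period before the first payment (period 13); discount that back 13 periods:
PV₀ = 96,060 × [1 − (1+r)^−15] / r × (1+r)^−13 = $462,853.95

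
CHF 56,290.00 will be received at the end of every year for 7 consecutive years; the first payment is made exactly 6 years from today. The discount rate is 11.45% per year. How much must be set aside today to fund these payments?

Ordinary annuity of 7 payments, first payment at period 6.
Periodic rate r = 0.1145 per year.
The ordinary-annuity PV formula values the stream one period before the first payment (period 5); discount that back 5 periods:
PV₀ = 56,290 × [1 − (1+r)^−7] / r × (1+r)^−5 = CHF 152,043.07

CHF 152,043.07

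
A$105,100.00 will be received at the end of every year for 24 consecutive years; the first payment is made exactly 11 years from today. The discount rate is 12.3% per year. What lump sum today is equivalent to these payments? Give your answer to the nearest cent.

Ordinary annuity of 24 payments, first payment at period 11.
Periodic rate r = 0.123 per year.
The ordinary-annuity PV formula values the stream one period before the first payment (period 10); discount that back 10 periods:
PV₀ = 105,100 × [1 − (1+r)^−24] / r × (1+r)^−10 = A$251,305.64

A$251,305.64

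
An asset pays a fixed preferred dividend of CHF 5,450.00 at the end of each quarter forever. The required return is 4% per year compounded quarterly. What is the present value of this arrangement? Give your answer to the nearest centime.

CHF 545,000.00

Periodic rate r = 0.04/4 per quarter.
Level perpetuity: PV = PMT / r = 5,450 / (0.04/4) = CHF 545,000.00.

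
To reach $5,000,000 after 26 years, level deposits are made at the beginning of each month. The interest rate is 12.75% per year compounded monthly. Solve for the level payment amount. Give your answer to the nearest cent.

Level annuity due; solve FV = PMT × [((1+r)^n − 1)/r] × (1+r) for PMT.
Periodic rate r = 0.1275/12 per month; n is counted in months.
With n = 312: PMT = 5,000,000 / ([((1+r)^n − 1)/r] × (1+r)) = $2,018.27

$2,018.27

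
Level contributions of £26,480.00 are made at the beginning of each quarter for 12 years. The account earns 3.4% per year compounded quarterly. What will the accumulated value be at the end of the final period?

£1,574,708.95

This is an annuity due: 48 deposits of £26,480.00 at the beginning of each quarter.
Periodic rate r = 0.034/4 per quarter; n is counted in quarters.
FV = PMT × [((1+r)^n − 1)/r] × (1+r) = 26,480 × [(1+r)^48 − 1] / r × (1+r) = £1,574,708.95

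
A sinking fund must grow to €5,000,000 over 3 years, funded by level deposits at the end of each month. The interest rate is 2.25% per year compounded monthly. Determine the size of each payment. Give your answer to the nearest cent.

€134,384.24

Level ordinary annuity; solve FV = PMT × [((1+r)^n − 1)/r] for PMT.
Periodic rate r = 0.0225/12 per month; n is counted in months.
With n = 36: PMT = 5,000,000 / ([((1+r)^n − 1)/r]) = €134,384.24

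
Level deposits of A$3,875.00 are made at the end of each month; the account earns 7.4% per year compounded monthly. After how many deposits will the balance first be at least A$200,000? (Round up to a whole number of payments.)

45 payments

Periodic rate r = 0.074/12 per month; n is counted in months.
Ordinary annuity FV: 200,000 = 3,875 × [((1+r)^n − 1)/r].
(1+r)^n = 1 + 200,000 × r / 3,875, so n = ln(1 + 200,000·r/3,875) / ln(1+r) = 44.95.
Round up to a whole number of payments: n = 45.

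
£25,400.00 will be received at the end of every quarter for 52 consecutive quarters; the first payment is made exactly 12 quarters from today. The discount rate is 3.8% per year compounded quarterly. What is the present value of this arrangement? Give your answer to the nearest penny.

Ordinary annuity of 52 payments, first payment at period 12.
Periodic rate r = 0.038/4 per quarter; n is counted in quarters.
The ordinary-annuity PV formula values the stream one period before the first payment (period 11); discount that back 11 periods:
PV₀ = 25,400 × [1 − (1+r)^−52] / r × (1+r)^−11 = £935,866.56

£935,866.56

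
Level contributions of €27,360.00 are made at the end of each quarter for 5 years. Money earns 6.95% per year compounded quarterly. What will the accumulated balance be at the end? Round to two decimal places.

€647,674.01

This is an ordinary annuity: 20 deposits of €27,360.00 at the end of each quarter.
Periodic rate r = 0.0695/4 per quarter; n is counted in quarters.
FV = PMT × [((1+r)^n − 1)/r] = 27,360 × [(1+r)^20 − 1] / r = €647,674.01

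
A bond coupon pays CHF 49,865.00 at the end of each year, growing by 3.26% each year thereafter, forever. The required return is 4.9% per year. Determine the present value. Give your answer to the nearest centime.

CHF 3,040,548.78

Periodic rate r = 0.049 per year.
Growing perpetuity (Gordon): PV = PMT₁ / (r − g) = 49,865 / (r − 0.0326) = CHF 3,040,548.78.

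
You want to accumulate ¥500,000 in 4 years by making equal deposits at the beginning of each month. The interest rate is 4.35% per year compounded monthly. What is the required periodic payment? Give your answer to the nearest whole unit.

¥9,521

Level annuity due; solve FV = PMT × [((1+r)^n − 1)/r] × (1+r) for PMT.
Periodic rate r = 0.0435/12 per month; n is counted in months.
With n = 48: PMT = 500,000 / ([((1+r)^n − 1)/r] × (1+r)) = ¥9,521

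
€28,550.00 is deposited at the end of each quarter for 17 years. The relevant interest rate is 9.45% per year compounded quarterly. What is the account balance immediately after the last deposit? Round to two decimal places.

This is an ordinary annuity: 68 deposits of €28,550.00 at the end of each quarter.
Periodic rate r = 0.0945/4 per quarter; n is counted in quarters.
FV = PMT × [((1+r)^n − 1)/r] = 28,550 × [(1+r)^68 − 1] / r = €4,704,623.39

€4,704,623.39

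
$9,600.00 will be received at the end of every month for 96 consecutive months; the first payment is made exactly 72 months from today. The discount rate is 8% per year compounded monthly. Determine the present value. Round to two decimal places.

Ordinary annuity of 96 payments, first payment at period 72.
Periodic rate r = 0.08/12 per month; n is counted in months.
The ordinary-annuity PV formula values the stream one period before the first payment (period 71); discount that back 71 periods:
PV₀ = 9,600 × [1 − (1+r)^−96] / r × (1+r)^−71 = $423,681.95

$423,681.95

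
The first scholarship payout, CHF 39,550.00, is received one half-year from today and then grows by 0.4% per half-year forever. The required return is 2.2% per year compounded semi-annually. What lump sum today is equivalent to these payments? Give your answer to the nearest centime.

CHF 5,650,000.00

Periodic rate r = 0.022/2 per half-year.
Growing perpetuity (Gordon): PV = PMT₁ / (r − g) = 39,550 / (r − 0.004) = CHF 5,650,000.00.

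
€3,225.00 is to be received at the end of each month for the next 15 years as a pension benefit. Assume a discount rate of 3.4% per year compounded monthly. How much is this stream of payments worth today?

This is an ordinary annuity: 180 payments of €3,225.00 at the end of each month.
Periodic rate r = 0.034/12 per month; n is counted in months.
PV = PMT × [(1 − (1+r)^−n)/r] = 3,225 × [1 − (1+r)^−180] / r = €454,236.95

€454,236.95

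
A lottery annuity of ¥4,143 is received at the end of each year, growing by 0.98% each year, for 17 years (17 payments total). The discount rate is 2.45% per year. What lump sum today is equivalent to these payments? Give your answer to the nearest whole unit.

¥61,394

Periodic rate r = 0.0245 per year.
Growing ordinary annuity: PV = PMT₁ × [1 − ((1+g)/(1+r))^n] / (r − g) = 4,143 × [1 − ((1+0.0098)/(1+r))^17] / (r − 0.0098) = ¥61,394.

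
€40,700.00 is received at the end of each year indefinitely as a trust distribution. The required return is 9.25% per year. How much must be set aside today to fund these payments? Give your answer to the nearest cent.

€440,000.00

Periodic rate r = 0.0925 per year.
Level perpetuity: PV = PMT / r = 40,700 / (0.0925) = €440,000.00.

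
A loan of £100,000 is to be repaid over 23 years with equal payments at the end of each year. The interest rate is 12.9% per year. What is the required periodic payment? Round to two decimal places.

£13,743.61

Level ordinary annuity; solve PV = PMT × [(1 − (1+r)^−n)/r] for PMT.
Periodic rate r = 0.129 per year.
With n = 23: PMT = 100,000 / ([(1 − (1+r)^−n)/r]) = £13,743.61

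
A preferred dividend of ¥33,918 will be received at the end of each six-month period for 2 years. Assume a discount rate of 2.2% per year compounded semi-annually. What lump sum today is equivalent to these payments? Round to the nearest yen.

¥132,022

This is an ordinary annuity: 4 payments of ¥33,918 at the end of each six-month period.
Periodic rate r = 0.022/2 per half-year; n is counted in half-years.
PV = PMT × [(1 − (1+r)^−n)/r] = 33,918 × [1 − (1+r)^−4] / r = ¥132,022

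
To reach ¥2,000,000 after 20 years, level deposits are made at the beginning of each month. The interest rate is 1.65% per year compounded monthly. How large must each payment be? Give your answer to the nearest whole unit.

¥7,030

Level annuity due; solve FV = PMT × [((1+r)^n − 1)/r] × (1+r) for PMT.
Periodic rate r = 0.0165/12 per month; n is counted in months.
With n = 240: PMT = 2,000,000 / ([((1+r)^n − 1)/r] × (1+r)) = ¥7,030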